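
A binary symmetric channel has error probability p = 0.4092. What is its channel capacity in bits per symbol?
0.0239 bits

For a binary symmetric channel (BSC) with error probability p:
Capacity C = 1 - H(p) bits per symbol

where H(p) = -p log₂(p) - (1-p) log₂(1-p) is the binary entropy function.

H(0.4092) = 0.9761 bits
C = 1 - 0.9761 = 0.0239 bits per symbol

This means we can reliably transmit up to 0.0239 bits of information per channel use.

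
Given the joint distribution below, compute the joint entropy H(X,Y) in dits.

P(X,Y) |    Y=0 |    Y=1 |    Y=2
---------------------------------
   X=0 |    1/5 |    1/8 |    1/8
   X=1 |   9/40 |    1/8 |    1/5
0.7640 dits

Joint entropy is H(X,Y) = -Σ_{x,y} p(x,y) log p(x,y).

Summing over all non-zero entries:
H(X,Y) = -[1/5·log_10(1/5) + 1/8·log_10(1/8) + 1/8·log_10(1/8) + 9/40·log_10(9/40) + 1/8·log_10(1/8) + 1/5·log_10(1/5)]
H(X,Y) = 0.7640 dits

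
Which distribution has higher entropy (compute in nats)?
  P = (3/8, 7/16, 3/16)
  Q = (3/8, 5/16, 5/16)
Q

Computing entropies in nats:
H(P) = 1.0434
H(Q) = 1.0948

Distribution Q has higher entropy.

Intuition: The distribution closer to uniform (more spread out) has higher entropy.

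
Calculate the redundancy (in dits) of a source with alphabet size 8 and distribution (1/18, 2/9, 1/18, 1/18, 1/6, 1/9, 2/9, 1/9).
0.0618 dits

Redundancy measures how far a source is from maximum entropy:
R = H_max - H(X)

Maximum entropy for 8 symbols: H_max = log_10(8) = 0.9031 dits
Actual entropy: H(X) = 0.8413 dits
Redundancy: R = 0.9031 - 0.8413 = 0.0618 dits

This redundancy represents potential for compression: the source could be compressed by 0.0618 dits per symbol.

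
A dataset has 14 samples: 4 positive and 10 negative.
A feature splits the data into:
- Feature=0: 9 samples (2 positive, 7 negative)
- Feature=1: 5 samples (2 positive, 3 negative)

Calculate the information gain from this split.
0.0251 bits

Information Gain = H(Y) - H(Y|Feature)

Before split:
P(positive) = 4/14 = 0.2857
H(Y) = 0.8631 bits

After split:
Feature=0: H = 0.7642 bits (weight = 9/14)
Feature=1: H = 0.9710 bits (weight = 5/14)
H(Y|Feature) = (9/14)×0.7642 + (5/14)×0.9710 = 0.8380 bits

Information Gain = 0.8631 - 0.8380 = 0.0251 bits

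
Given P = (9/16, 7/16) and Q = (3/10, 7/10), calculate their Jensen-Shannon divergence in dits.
0.0154 dits

Jensen-Shannon divergence is:
JSD(P||Q) = 0.5 × D_KL(P||M) + 0.5 × D_KL(Q||M)
where M = 0.5 × (P + Q) is the mixture distribution.

M = 0.5 × (9/16, 7/16) + 0.5 × (3/10, 7/10) = (0.43125, 0.56875)

D_KL(P||M) = 0.0151 dits
D_KL(Q||M) = 0.0158 dits

JSD(P||Q) = 0.5 × 0.0151 + 0.5 × 0.0158 = 0.0154 dits

Unlike KL divergence, JSD is symmetric and bounded: 0 ≤ JSD ≤ log(2).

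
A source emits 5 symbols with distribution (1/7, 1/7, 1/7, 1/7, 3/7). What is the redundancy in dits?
0.0584 dits

Redundancy measures how far a source is from maximum entropy:
R = H_max - H(X)

Maximum entropy for 5 symbols: H_max = log_10(5) = 0.6990 dits
Actual entropy: H(X) = 0.6406 dits
Redundancy: R = 0.6990 - 0.6406 = 0.0584 dits

This redundancy represents potential for compression: the source could be compressed by 0.0584 dits per symbol.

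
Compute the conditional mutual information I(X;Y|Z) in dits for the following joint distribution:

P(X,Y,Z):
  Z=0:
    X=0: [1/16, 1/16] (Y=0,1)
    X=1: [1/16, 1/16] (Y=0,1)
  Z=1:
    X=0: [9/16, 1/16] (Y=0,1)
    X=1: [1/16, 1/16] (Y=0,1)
0.0209 dits

Conditional mutual information: I(X;Y|Z) = H(X|Z) + H(Y|Z) - H(X,Y|Z)

H(Z) = 0.2442
H(X,Z) = 0.4662 → H(X|Z) = 0.2220
H(Y,Z) = 0.4662 → H(Y|Z) = 0.2220
H(X,Y,Z) = 0.6674 → H(X,Y|Z) = 0.4231

I(X;Y|Z) = 0.2220 + 0.2220 - 0.4231 = 0.0209 dits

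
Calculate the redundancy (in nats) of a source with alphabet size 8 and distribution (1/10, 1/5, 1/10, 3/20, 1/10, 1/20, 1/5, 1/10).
0.0803 nats

Redundancy measures how far a source is from maximum entropy:
R = H_max - H(X)

Maximum entropy for 8 symbols: H_max = log_e(8) = 2.0794 nats
Actual entropy: H(X) = 1.9992 nats
Redundancy: R = 2.0794 - 1.9992 = 0.0803 nats

This redundancy represents potential for compression: the source could be compressed by 0.0803 nats per symbol.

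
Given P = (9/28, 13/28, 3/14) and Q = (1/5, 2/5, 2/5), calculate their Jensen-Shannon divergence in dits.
0.0098 dits

Jensen-Shannon divergence is:
JSD(P||Q) = 0.5 × D_KL(P||M) + 0.5 × D_KL(Q||M)
where M = 0.5 × (P + Q) is the mixture distribution.

M = 0.5 × (9/28, 13/28, 3/14) + 0.5 × (1/5, 2/5, 2/5) = (0.260714, 0.432143, 0.307143)

D_KL(P||M) = 0.0102 dits
D_KL(Q||M) = 0.0094 dits

JSD(P||Q) = 0.5 × 0.0102 + 0.5 × 0.0094 = 0.0098 dits

Unlike KL divergence, JSD is symmetric and bounded: 0 ≤ JSD ≤ log(2).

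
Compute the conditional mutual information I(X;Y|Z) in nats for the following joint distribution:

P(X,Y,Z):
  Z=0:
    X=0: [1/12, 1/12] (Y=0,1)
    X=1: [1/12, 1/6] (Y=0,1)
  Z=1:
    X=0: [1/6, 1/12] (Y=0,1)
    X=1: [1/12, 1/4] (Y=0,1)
0.0576 nats

Conditional mutual information: I(X;Y|Z) = H(X|Z) + H(Y|Z) - H(X,Y|Z)

H(Z) = 0.6792
H(X,Z) = 1.3580 → H(X|Z) = 0.6788
H(Y,Z) = 1.3580 → H(Y|Z) = 0.6788
H(X,Y,Z) = 1.9792 → H(X,Y|Z) = 1.3000

I(X;Y|Z) = 0.6788 + 0.6788 - 1.3000 = 0.0576 nats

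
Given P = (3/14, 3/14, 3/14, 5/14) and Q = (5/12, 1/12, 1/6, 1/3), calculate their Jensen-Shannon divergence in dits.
0.0144 dits

Jensen-Shannon divergence is:
JSD(P||Q) = 0.5 × D_KL(P||M) + 0.5 × D_KL(Q||M)
where M = 0.5 × (P + Q) is the mixture distribution.

M = 0.5 × (3/14, 3/14, 3/14, 5/14) + 0.5 × (5/12, 1/12, 1/6, 1/3) = (0.315476, 0.14881, 4/21, 0.345238)

D_KL(P||M) = 0.0142 dits
D_KL(Q||M) = 0.0146 dits

JSD(P||Q) = 0.5 × 0.0142 + 0.5 × 0.0146 = 0.0144 dits

Unlike KL divergence, JSD is symmetric and bounded: 0 ≤ JSD ≤ log(2).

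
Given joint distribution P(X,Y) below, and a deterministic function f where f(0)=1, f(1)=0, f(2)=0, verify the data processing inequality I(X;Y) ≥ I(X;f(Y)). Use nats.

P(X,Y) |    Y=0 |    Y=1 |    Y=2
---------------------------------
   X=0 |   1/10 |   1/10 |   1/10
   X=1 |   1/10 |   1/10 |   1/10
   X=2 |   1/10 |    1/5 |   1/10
I(X;Y) = 0.0138, I(X;f(Y)) = 0.0040, inequality holds: 0.0138 ≥ 0.0040

Data Processing Inequality: For any Markov chain X → Y → Z, we have I(X;Y) ≥ I(X;Z).

Here Z = f(Y) is a deterministic function of Y, forming X → Y → Z.

Original I(X;Y) = 0.0138 nats

After applying f:
P(X,Z) where Z=f(Y):
- P(X,Z=0) = P(X,Y=1) + P(X,Y=2)
- P(X,Z=1) = P(X,Y=0)

I(X;Z) = I(X;f(Y)) = 0.0040 nats

Verification: 0.0138 ≥ 0.0040 ✓

Information cannot be created by processing; the function f can only lose information about X.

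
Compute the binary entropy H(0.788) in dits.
0.2244 dits

The binary entropy function is:
H(p) = -p log(p) - (1-p) log(1-p)

H(0.788) = -0.788 × log_10(0.788) - 0.212 × log_10(0.212)
H(0.788) = 0.2244 dits

Note: Binary entropy is maximized at p=0.5 (H=1 bit) and minimized at p=0 or p=1 (H=0).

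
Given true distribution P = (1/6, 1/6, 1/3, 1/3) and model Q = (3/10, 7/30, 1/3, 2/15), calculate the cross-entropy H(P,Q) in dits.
0.6432 dits

Cross-entropy: H(P,Q) = -Σ p(x) log q(x)

Alternatively: H(P,Q) = H(P) + D_KL(P||Q)
H(P) = 0.5775 dits
D_KL(P||Q) = 0.0657 dits

H(P,Q) = 0.5775 + 0.0657 = 0.6432 dits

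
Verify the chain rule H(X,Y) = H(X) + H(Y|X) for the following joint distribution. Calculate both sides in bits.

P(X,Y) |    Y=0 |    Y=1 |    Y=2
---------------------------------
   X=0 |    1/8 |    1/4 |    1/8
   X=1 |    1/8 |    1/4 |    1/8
H(X,Y) = 2.5000, H(X) = 1.0000, H(Y|X) = 1.5000 (all in bits)

Chain rule: H(X,Y) = H(X) + H(Y|X)

Left side — joint entropy directly:
H(X,Y) = -Σ p(x,y) log p(x,y) = 2.5000 bits

Right side — compute H(Y|X) from the conditional distributions:
P(X) = (1/2, 1/2), so H(X) = 1.0000 bits
H(Y|X) = Σ_x P(X=x) · H(Y|X=x):
  P(Y|X=0) = (1/4, 1/2, 1/4), H(Y|X=0) = 1.5000, weight P(X=0) = 1/2
  P(Y|X=1) = (1/4, 1/2, 1/4), H(Y|X=1) = 1.5000, weight P(X=1) = 1/2
H(Y|X) = 1.5000 bits

H(X) + H(Y|X) = 1.0000 + 1.5000 = 2.5000 bits

Both sides equal 2.5000 bits. ✓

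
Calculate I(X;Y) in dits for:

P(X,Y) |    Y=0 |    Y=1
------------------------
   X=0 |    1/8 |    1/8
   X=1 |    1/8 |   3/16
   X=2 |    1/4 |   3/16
0.0047 dits

Mutual information: I(X;Y) = H(X) + H(Y) - H(X,Y)

Marginals:
P(X) = (1/4, 5/16, 7/16), H(X) = 0.4654 dits
P(Y) = (1/2, 1/2), H(Y) = 0.3010 dits

Joint entropy: H(X,Y) = 0.7618 dits

I(X;Y) = 0.4654 + 0.3010 - 0.7618 = 0.0047 dits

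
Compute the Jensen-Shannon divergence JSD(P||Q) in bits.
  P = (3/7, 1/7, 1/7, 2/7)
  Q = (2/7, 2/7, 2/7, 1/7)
0.0629 bits

Jensen-Shannon divergence is:
JSD(P||Q) = 0.5 × D_KL(P||M) + 0.5 × D_KL(Q||M)
where M = 0.5 × (P + Q) is the mixture distribution.

M = 0.5 × (3/7, 1/7, 1/7, 2/7) + 0.5 × (2/7, 2/7, 2/7, 1/7) = (5/14, 3/14, 3/14, 3/14)

D_KL(P||M) = 0.0642 bits
D_KL(Q||M) = 0.0616 bits

JSD(P||Q) = 0.5 × 0.0642 + 0.5 × 0.0616 = 0.0629 bits

Unlike KL divergence, JSD is symmetric and bounded: 0 ≤ JSD ≤ log(2).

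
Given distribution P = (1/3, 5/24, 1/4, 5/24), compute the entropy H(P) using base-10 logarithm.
0.5934 dits

Shannon entropy is H(X) = -Σ p(x) log p(x).

For P = (1/3, 5/24, 1/4, 5/24):
H = -1/3 × log_10(1/3) -5/24 × log_10(5/24) -1/4 × log_10(1/4) -5/24 × log_10(5/24)
H = 0.5934 dits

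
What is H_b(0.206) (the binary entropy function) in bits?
0.7338 bits

The binary entropy function is:
H(p) = -p log(p) - (1-p) log(1-p)

H(0.206) = -0.206 × log_2(0.206) - 0.794 × log_2(0.794)
H(0.206) = 0.7338 bits

Note: Binary entropy is maximized at p=0.5 (H=1 bit) and minimized at p=0 or p=1 (H=0).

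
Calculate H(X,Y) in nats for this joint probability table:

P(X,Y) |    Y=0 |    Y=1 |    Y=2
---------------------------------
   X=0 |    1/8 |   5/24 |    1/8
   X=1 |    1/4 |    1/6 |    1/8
1.7518 nats

Joint entropy is H(X,Y) = -Σ_{x,y} p(x,y) log p(x,y).

Summing over all non-zero entries:
H(X,Y) = -[1/8·log_e(1/8) + 5/24·log_e(5/24) + 1/8·log_e(1/8) + 1/4·log_e(1/4) + 1/6·log_e(1/6) + 1/8·log_e(1/8)]
H(X,Y) = 1.7518 nats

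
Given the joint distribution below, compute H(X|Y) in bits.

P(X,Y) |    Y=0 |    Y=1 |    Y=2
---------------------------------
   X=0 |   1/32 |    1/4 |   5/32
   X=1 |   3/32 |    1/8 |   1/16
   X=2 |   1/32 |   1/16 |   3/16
1.4108 bits

Using the chain rule: H(X|Y) = H(X,Y) - H(Y)

First, compute H(X,Y) = 2.8789 bits

Marginal P(Y) = (5/32, 7/16, 13/32)
H(Y) = 1.4682 bits

H(X|Y) = H(X,Y) - H(Y) = 2.8789 - 1.4682 = 1.4108 bits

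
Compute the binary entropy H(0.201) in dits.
0.2179 dits

The binary entropy function is:
H(p) = -p log(p) - (1-p) log(1-p)

H(0.201) = -0.201 × log_10(0.201) - 0.799 × log_10(0.799)
H(0.201) = 0.2179 dits

Note: Binary entropy is maximized at p=0.5 (H=1 bit) and minimized at p=0 or p=1 (H=0).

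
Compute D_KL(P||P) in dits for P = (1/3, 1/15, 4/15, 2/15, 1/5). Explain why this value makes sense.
0.0000 dits

KL divergence satisfies the Gibbs inequality: D_KL(P||Q) ≥ 0 for all distributions P, Q.

D_KL(P||Q) = Σ p(x) log(p(x)/q(x))
Each term is p(x) × log_10(p(x)/p(x)) = p(x) × log_10(1) = 0, so the sum is 0.
D_KL(P||Q) = 0.0000 dits

When P = Q, the KL divergence is exactly 0, as there is no 'divergence' between identical distributions.

This non-negativity is a fundamental property: relative entropy cannot be negative because it measures how different Q is from P.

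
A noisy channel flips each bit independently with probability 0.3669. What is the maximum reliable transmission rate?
0.0517 bits

For a binary symmetric channel (BSC) with error probability p:
Capacity C = 1 - H(p) bits per symbol

where H(p) = -p log₂(p) - (1-p) log₂(1-p) is the binary entropy function.

H(0.3669) = 0.9483 bits
C = 1 - 0.9483 = 0.0517 bits per symbol

This means we can reliably transmit up to 0.0517 bits of information per channel use.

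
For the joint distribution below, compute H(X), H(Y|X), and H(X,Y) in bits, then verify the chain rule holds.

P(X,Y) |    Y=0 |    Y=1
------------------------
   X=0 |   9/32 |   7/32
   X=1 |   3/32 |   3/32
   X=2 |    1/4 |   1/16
H(X,Y) = 2.3847, H(X) = 1.4772, H(Y|X) = 0.9075 (all in bits)

Chain rule: H(X,Y) = H(X) + H(Y|X)

Left side — joint entropy directly:
H(X,Y) = -Σ p(x,y) log p(x,y) = 2.3847 bits

Right side — compute H(Y|X) from the conditional distributions:
P(X) = (1/2, 3/16, 5/16), so H(X) = 1.4772 bits
H(Y|X) = Σ_x P(X=x) · H(Y|X=x):
  P(Y|X=0) = (9/16, 7/16), H(Y|X=0) = 0.9887, weight P(X=0) = 1/2
  P(Y|X=1) = (1/2, 1/2), H(Y|X=1) = 1.0000, weight P(X=1) = 3/16
  P(Y|X=2) = (4/5, 1/5), H(Y|X=2) = 0.7219, weight P(X=2) = 5/16
H(Y|X) = 0.9075 bits

H(X) + H(Y|X) = 1.4772 + 0.9075 = 2.3847 bits

Both sides equal 2.3847 bits. ✓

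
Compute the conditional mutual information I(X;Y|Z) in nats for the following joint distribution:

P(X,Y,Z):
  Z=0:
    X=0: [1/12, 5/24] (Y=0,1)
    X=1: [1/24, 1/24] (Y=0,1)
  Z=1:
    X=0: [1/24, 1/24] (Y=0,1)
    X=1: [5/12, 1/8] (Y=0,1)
0.0185 nats

Conditional mutual information: I(X;Y|Z) = H(X|Z) + H(Y|Z) - H(X,Y|Z)

H(Z) = 0.6616
H(X,Z) = 1.1056 → H(X|Z) = 0.4441
H(Y,Z) = 1.2627 → H(Y|Z) = 0.6011
H(X,Y,Z) = 1.6883 → H(X,Y|Z) = 1.0267

I(X;Y|Z) = 0.4441 + 0.6011 - 1.0267 = 0.0185 nats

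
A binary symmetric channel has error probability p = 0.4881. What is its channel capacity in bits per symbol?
0.0004 bits

For a binary symmetric channel (BSC) with error probability p:
Capacity C = 1 - H(p) bits per symbol

where H(p) = -p log₂(p) - (1-p) log₂(1-p) is the binary entropy function.

H(0.4881) = 0.9996 bits
C = 1 - 0.9996 = 0.0004 bits per symbol

This means we can reliably transmit up to 0.0004 bits of information per channel use.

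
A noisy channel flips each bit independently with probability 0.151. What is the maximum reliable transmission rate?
0.3877 bits

For a binary symmetric channel (BSC) with error probability p:
Capacity C = 1 - H(p) bits per symbol

where H(p) = -p log₂(p) - (1-p) log₂(1-p) is the binary entropy function.

H(0.151) = 0.6123 bits
C = 1 - 0.6123 = 0.3877 bits per symbol

This means we can reliably transmit up to 0.3877 bits of information per channel use.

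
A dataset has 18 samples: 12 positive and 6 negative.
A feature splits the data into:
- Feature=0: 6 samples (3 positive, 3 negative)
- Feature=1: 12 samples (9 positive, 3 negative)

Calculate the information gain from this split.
0.0441 bits

Information Gain = H(Y) - H(Y|Feature)

Before split:
P(positive) = 12/18 = 0.6667
H(Y) = 0.9183 bits

After split:
Feature=0: H = 1.0000 bits (weight = 6/18)
Feature=1: H = 0.8113 bits (weight = 12/18)
H(Y|Feature) = (6/18)×1.0000 + (12/18)×0.8113 = 0.8742 bits

Information Gain = 0.9183 - 0.8742 = 0.0441 bits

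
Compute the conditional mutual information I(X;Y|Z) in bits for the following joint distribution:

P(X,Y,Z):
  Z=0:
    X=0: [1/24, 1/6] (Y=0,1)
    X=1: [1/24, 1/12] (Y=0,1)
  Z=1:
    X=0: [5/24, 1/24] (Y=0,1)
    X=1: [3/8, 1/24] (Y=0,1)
0.0097 bits

Conditional mutual information: I(X;Y|Z) = H(X|Z) + H(Y|Z) - H(X,Y|Z)

H(Z) = 0.9183
H(X,Z) = 1.8727 → H(X|Z) = 0.9544
H(Y,Z) = 1.5511 → H(Y|Z) = 0.6328
H(X,Y,Z) = 2.4958 → H(X,Y|Z) = 1.5775

I(X;Y|Z) = 0.9544 + 0.6328 - 1.5775 = 0.0097 bits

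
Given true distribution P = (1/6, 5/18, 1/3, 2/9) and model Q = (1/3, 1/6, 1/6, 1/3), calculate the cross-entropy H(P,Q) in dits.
0.6611 dits

Cross-entropy: H(P,Q) = -Σ p(x) log q(x)

Alternatively: H(P,Q) = H(P) + D_KL(P||Q)
H(P) = 0.5884 dits
D_KL(P||Q) = 0.0727 dits

H(P,Q) = 0.5884 + 0.0727 = 0.6611 dits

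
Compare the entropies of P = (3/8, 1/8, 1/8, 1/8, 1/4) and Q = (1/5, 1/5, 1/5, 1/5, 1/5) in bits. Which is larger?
Q

Computing entropies in bits:
H(P) = 2.1556
H(Q) = 2.3219

Distribution Q has higher entropy.

Intuition: The distribution closer to uniform (more spread out) has higher entropy.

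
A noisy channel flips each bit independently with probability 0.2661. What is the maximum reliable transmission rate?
0.1642 bits

For a binary symmetric channel (BSC) with error probability p:
Capacity C = 1 - H(p) bits per symbol

where H(p) = -p log₂(p) - (1-p) log₂(1-p) is the binary entropy function.

H(0.2661) = 0.8358 bits
C = 1 - 0.8358 = 0.1642 bits per symbol

This means we can reliably transmit up to 0.1642 bits of information per channel use.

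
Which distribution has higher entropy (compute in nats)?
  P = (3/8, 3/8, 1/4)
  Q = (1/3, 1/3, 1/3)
Q

Computing entropies in nats:
H(P) = 1.0822
H(Q) = 1.0986

Distribution Q has higher entropy.

Intuition: The distribution closer to uniform (more spread out) has higher entropy.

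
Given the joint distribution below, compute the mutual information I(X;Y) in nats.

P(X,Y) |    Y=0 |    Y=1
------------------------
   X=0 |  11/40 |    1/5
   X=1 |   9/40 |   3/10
0.0113 nats

Mutual information: I(X;Y) = H(X) + H(Y) - H(X,Y)

Marginals:
P(X) = (19/40, 21/40), H(X) = 0.6919 nats
P(Y) = (1/2, 1/2), H(Y) = 0.6931 nats

Joint entropy: H(X,Y) = 1.3737 nats

I(X;Y) = 0.6919 + 0.6931 - 1.3737 = 0.0113 nats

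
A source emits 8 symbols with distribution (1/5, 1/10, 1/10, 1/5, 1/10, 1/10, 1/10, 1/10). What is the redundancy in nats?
0.0541 nats

Redundancy measures how far a source is from maximum entropy:
R = H_max - H(X)

Maximum entropy for 8 symbols: H_max = log_e(8) = 2.0794 nats
Actual entropy: H(X) = 2.0253 nats
Redundancy: R = 2.0794 - 2.0253 = 0.0541 nats

This redundancy represents potential for compression: the source could be compressed by 0.0541 nats per symbol.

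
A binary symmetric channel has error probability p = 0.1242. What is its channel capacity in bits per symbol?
0.4587 bits

For a binary symmetric channel (BSC) with error probability p:
Capacity C = 1 - H(p) bits per symbol

where H(p) = -p log₂(p) - (1-p) log₂(1-p) is the binary entropy function.

H(0.1242) = 0.5413 bits
C = 1 - 0.5413 = 0.4587 bits per symbol

This means we can reliably transmit up to 0.4587 bits of information per channel use.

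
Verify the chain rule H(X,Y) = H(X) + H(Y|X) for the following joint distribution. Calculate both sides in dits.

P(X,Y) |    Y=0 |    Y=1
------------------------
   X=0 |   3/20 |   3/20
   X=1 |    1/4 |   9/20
H(X,Y) = 0.5537, H(X) = 0.2653, H(Y|X) = 0.2884 (all in dits)

Chain rule: H(X,Y) = H(X) + H(Y|X)

Left side — joint entropy directly:
H(X,Y) = -Σ p(x,y) log p(x,y) = 0.5537 dits

Right side — compute H(Y|X) from the conditional distributions:
P(X) = (3/10, 7/10), so H(X) = 0.2653 dits
H(Y|X) = Σ_x P(X=x) · H(Y|X=x):
  P(Y|X=0) = (1/2, 1/2), H(Y|X=0) = 0.3010, weight P(X=0) = 3/10
  P(Y|X=1) = (5/14, 9/14), H(Y|X=1) = 0.2831, weight P(X=1) = 7/10
H(Y|X) = 0.2884 dits

H(X) + H(Y|X) = 0.2653 + 0.2884 = 0.5537 dits

Both sides equal 0.5537 dits. ✓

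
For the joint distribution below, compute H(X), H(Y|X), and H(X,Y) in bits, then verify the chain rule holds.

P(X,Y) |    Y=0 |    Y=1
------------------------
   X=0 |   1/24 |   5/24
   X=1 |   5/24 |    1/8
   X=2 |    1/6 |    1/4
H(X,Y) = 2.4398, H(X) = 1.5546, H(Y|X) = 0.8852 (all in bits)

Chain rule: H(X,Y) = H(X) + H(Y|X)

Left side — joint entropy directly:
H(X,Y) = -Σ p(x,y) log p(x,y) = 2.4398 bits

Right side — compute H(Y|X) from the conditional distributions:
P(X) = (1/4, 1/3, 5/12), so H(X) = 1.5546 bits
H(Y|X) = Σ_x P(X=x) · H(Y|X=x):
  P(Y|X=0) = (1/6, 5/6), H(Y|X=0) = 0.6500, weight P(X=0) = 1/4
  P(Y|X=1) = (5/8, 3/8), H(Y|X=1) = 0.9544, weight P(X=1) = 1/3
  P(Y|X=2) = (2/5, 3/5), H(Y|X=2) = 0.9710, weight P(X=2) = 5/12
H(Y|X) = 0.8852 bits

H(X) + H(Y|X) = 1.5546 + 0.8852 = 2.4398 bits

Both sides equal 2.4398 bits. ✓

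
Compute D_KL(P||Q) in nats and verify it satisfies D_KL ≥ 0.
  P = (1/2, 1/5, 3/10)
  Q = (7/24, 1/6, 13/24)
0.1287 nats

KL divergence satisfies the Gibbs inequality: D_KL(P||Q) ≥ 0 for all distributions P, Q.

D_KL(P||Q) = Σ p(x) log(p(x)/q(x))
Term by term:
  x=0: 1/2 × log_e[(1/2)/(7/24)] = 0.2695
  x=1: 1/5 × log_e[(1/5)/(1/6)] = 0.0365
  x=2: 3/10 × log_e[(3/10)/(13/24)] = -0.1773
D_KL(P||Q) = 0.1287 nats

D_KL(P||Q) = 0.1287 ≥ 0 ✓

This non-negativity is a fundamental property: relative entropy cannot be negative because it measures how different Q is from P.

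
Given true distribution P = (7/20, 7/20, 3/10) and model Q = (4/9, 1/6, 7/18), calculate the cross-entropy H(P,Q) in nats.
1.1943 nats

Cross-entropy: H(P,Q) = -Σ p(x) log q(x)

Alternatively: H(P,Q) = H(P) + D_KL(P||Q)
H(P) = 1.0961 nats
D_KL(P||Q) = 0.0982 nats

H(P,Q) = 1.0961 + 0.0982 = 1.1943 nats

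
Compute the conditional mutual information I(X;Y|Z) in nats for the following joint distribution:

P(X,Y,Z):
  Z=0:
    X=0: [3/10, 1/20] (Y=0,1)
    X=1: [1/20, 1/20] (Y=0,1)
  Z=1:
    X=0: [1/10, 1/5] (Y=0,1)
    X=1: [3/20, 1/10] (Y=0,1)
0.0453 nats

Conditional mutual information: I(X;Y|Z) = H(X|Z) + H(Y|Z) - H(X,Y|Z)

H(Z) = 0.6881
H(X,Z) = 1.3055 → H(X|Z) = 0.6173
H(Y,Z) = 1.3055 → H(Y|Z) = 0.6173
H(X,Y,Z) = 1.8775 → H(X,Y|Z) = 1.1894

I(X;Y|Z) = 0.6173 + 0.6173 - 1.1894 = 0.0453 nats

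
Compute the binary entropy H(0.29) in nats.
0.6022 nats

The binary entropy function is:
H(p) = -p log(p) - (1-p) log(1-p)

H(0.29) = -0.29 × log_e(0.29) - 0.71 × log_e(0.71)
H(0.29) = 0.6022 nats

Note: Binary entropy is maximized at p=0.5 (H=1 bit) and minimized at p=0 or p=1 (H=0).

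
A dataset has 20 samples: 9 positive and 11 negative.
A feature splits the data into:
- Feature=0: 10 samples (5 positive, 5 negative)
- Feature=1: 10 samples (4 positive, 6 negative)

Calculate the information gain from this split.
0.0073 bits

Information Gain = H(Y) - H(Y|Feature)

Before split:
P(positive) = 9/20 = 0.4500
H(Y) = 0.9928 bits

After split:
Feature=0: H = 1.0000 bits (weight = 10/20)
Feature=1: H = 0.9710 bits (weight = 10/20)
H(Y|Feature) = (10/20)×1.0000 + (10/20)×0.9710 = 0.9855 bits

Information Gain = 0.9928 - 0.9855 = 0.0073 bits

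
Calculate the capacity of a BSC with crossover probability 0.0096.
0.9219 bits

For a binary symmetric channel (BSC) with error probability p:
Capacity C = 1 - H(p) bits per symbol

where H(p) = -p log₂(p) - (1-p) log₂(1-p) is the binary entropy function.

H(0.0096) = 0.0781 bits
C = 1 - 0.0781 = 0.9219 bits per symbol

This means we can reliably transmit up to 0.9219 bits of information per channel use.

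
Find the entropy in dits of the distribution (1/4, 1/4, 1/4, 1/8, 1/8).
0.6773 dits

Shannon entropy is H(X) = -Σ p(x) log p(x).

For P = (1/4, 1/4, 1/4, 1/8, 1/8):
H = -1/4 × log_10(1/4) -1/4 × log_10(1/4) -1/4 × log_10(1/4) -1/8 × log_10(1/8) -1/8 × log_10(1/8)
H = 0.6773 dits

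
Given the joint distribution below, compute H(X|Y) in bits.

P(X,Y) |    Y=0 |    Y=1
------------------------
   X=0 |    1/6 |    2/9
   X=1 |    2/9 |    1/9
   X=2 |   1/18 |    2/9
1.4702 bits

Using the chain rule: H(X|Y) = H(X,Y) - H(Y)

First, compute H(X,Y) = 2.4613 bits

Marginal P(Y) = (4/9, 5/9)
H(Y) = 0.9911 bits

H(X|Y) = H(X,Y) - H(Y) = 2.4613 - 0.9911 = 1.4702 bits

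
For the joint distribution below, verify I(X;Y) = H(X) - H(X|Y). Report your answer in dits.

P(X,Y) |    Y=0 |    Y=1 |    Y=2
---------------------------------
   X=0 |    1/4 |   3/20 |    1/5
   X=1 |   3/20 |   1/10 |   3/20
I(X;Y) = 0.0005 dits

Mutual information has multiple equivalent forms:
- I(X;Y) = H(X) - H(X|Y)
- I(X;Y) = H(Y) - H(Y|X)
- I(X;Y) = H(X) + H(Y) - H(X,Y)

Computing all quantities:
H(X) = 0.2923, H(Y) = 0.4693, H(X,Y) = 0.7611
H(X|Y) = 0.2918, H(Y|X) = 0.4688

Verification:
H(X) - H(X|Y) = 0.2923 - 0.2918 = 0.0005
H(Y) - H(Y|X) = 0.4693 - 0.4688 = 0.0005
H(X) + H(Y) - H(X,Y) = 0.2923 + 0.4693 - 0.7611 = 0.0005

All forms give I(X;Y) = 0.0005 dits. ✓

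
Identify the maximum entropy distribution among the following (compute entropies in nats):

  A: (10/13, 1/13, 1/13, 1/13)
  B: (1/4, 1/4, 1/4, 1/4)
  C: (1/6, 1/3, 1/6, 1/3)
B

For a discrete distribution over n outcomes, entropy is maximized by the uniform distribution.

Computing entropies:
H(A) = 0.7937 nats
H(B) = 1.3863 nats
H(C) = 1.3297 nats

The uniform distribution (where all probabilities equal 1/4) achieves the maximum entropy of log_e(4) = 1.3863 nats.

Distribution B has the highest entropy.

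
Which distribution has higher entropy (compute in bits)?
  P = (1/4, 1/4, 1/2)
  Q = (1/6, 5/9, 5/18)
P

Computing entropies in bits:
H(P) = 1.5000
H(Q) = 1.4153

Distribution P has higher entropy.

Intuition: The distribution closer to uniform (more spread out) has higher entropy.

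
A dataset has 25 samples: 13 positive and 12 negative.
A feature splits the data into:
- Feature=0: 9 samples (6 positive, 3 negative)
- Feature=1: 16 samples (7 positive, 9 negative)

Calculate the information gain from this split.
0.0355 bits

Information Gain = H(Y) - H(Y|Feature)

Before split:
P(positive) = 13/25 = 0.5200
H(Y) = 0.9988 bits

After split:
Feature=0: H = 0.9183 bits (weight = 9/25)
Feature=1: H = 0.9887 bits (weight = 16/25)
H(Y|Feature) = (9/25)×0.9183 + (16/25)×0.9887 = 0.9634 bits

Information Gain = 0.9988 - 0.9634 = 0.0355 bits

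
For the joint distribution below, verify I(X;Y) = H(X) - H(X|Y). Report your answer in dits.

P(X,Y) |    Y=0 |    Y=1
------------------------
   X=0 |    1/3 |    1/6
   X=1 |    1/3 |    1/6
I(X;Y) = 0.0000 dits

Mutual information has multiple equivalent forms:
- I(X;Y) = H(X) - H(X|Y)
- I(X;Y) = H(Y) - H(Y|X)
- I(X;Y) = H(X) + H(Y) - H(X,Y)

Computing all quantities:
H(X) = 0.3010, H(Y) = 0.2764, H(X,Y) = 0.5775
H(X|Y) = 0.3010, H(Y|X) = 0.2764

Verification:
H(X) - H(X|Y) = 0.3010 - 0.3010 = 0.0000
H(Y) - H(Y|X) = 0.2764 - 0.2764 = 0.0000
H(X) + H(Y) - H(X,Y) = 0.3010 + 0.2764 - 0.5775 = 0.0000

All forms give I(X;Y) = 0.0000 dits. ✓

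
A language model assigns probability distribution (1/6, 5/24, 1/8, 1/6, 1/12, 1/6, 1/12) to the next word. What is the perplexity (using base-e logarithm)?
6.6642

Perplexity is e^H (or exp(H) for natural log).

First, H = -Σ p log p = 1.8968 nats
Perplexity = e^1.8968 = 6.6642

Interpretation: The model's uncertainty is equivalent to choosing uniformly among 6.7 options.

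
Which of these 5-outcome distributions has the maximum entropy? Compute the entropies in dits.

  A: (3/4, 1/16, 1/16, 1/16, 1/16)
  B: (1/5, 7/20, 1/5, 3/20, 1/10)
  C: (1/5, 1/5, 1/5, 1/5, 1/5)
C

For a discrete distribution over n outcomes, entropy is maximized by the uniform distribution.

Computing entropies:
H(A) = 0.3947 dits
H(B) = 0.6628 dits
H(C) = 0.6990 dits

The uniform distribution (where all probabilities equal 1/5) achieves the maximum entropy of log_10(5) = 0.6990 dits.

Distribution C has the highest entropy.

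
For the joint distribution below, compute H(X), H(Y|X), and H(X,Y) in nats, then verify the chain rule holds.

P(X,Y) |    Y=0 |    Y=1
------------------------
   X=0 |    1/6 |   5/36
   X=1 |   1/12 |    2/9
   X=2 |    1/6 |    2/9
H(X,Y) = 1.7470, H(X) = 1.0918, H(Y|X) = 0.6551 (all in nats)

Chain rule: H(X,Y) = H(X) + H(Y|X)

Left side — joint entropy directly:
H(X,Y) = -Σ p(x,y) log p(x,y) = 1.7470 nats

Right side — compute H(Y|X) from the conditional distributions:
P(X) = (11/36, 11/36, 7/18), so H(X) = 1.0918 nats
H(Y|X) = Σ_x P(X=x) · H(Y|X=x):
  P(Y|X=0) = (6/11, 5/11), H(Y|X=0) = 0.6890, weight P(X=0) = 11/36
  P(Y|X=1) = (3/11, 8/11), H(Y|X=1) = 0.5860, weight P(X=1) = 11/36
  P(Y|X=2) = (3/7, 4/7), H(Y|X=2) = 0.6829, weight P(X=2) = 7/18
H(Y|X) = 0.6551 nats

H(X) + H(Y|X) = 1.0918 + 0.6551 = 1.7470 nats

Both sides equal 1.7470 nats. ✓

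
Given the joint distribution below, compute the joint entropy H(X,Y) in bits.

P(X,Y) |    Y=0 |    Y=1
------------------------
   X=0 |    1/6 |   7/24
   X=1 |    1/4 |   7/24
1.9678 bits

Joint entropy is H(X,Y) = -Σ_{x,y} p(x,y) log p(x,y).

Summing over all non-zero entries:
H(X,Y) = -[1/6·log_2(1/6) + 7/24·log_2(7/24) + 1/4·log_2(1/4) + 7/24·log_2(7/24)]
H(X,Y) = 1.9678 bits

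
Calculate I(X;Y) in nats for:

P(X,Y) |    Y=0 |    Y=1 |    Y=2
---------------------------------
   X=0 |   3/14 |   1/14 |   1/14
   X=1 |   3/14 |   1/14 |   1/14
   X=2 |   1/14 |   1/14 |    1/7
0.0588 nats

Mutual information: I(X;Y) = H(X) + H(Y) - H(X,Y)

Marginals:
P(X) = (5/14, 5/14, 2/7), H(X) = 1.0934 nats
P(Y) = (1/2, 3/14, 2/7), H(Y) = 1.0346 nats

Joint entropy: H(X,Y) = 2.0692 nats

I(X;Y) = 1.0934 + 1.0346 - 2.0692 = 0.0588 nats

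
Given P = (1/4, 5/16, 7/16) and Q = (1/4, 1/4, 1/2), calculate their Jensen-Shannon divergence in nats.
0.0028 nats

Jensen-Shannon divergence is:
JSD(P||Q) = 0.5 × D_KL(P||M) + 0.5 × D_KL(Q||M)
where M = 0.5 × (P + Q) is the mixture distribution.

M = 0.5 × (1/4, 5/16, 7/16) + 0.5 × (1/4, 1/4, 1/2) = (1/4, 9/32, 15/32)

D_KL(P||M) = 0.0027 nats
D_KL(Q||M) = 0.0028 nats

JSD(P||Q) = 0.5 × 0.0027 + 0.5 × 0.0028 = 0.0028 nats

Unlike KL divergence, JSD is symmetric and bounded: 0 ≤ JSD ≤ log(2).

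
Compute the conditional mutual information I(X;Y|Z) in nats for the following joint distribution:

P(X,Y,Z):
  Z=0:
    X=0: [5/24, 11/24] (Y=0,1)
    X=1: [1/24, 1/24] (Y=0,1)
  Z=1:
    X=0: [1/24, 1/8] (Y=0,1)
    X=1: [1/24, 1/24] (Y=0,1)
0.0132 nats

Conditional mutual information: I(X;Y|Z) = H(X|Z) + H(Y|Z) - H(X,Y|Z)

H(Z) = 0.5623
H(X,Z) = 0.9831 → H(X|Z) = 0.4208
H(Y,Z) = 1.1988 → H(Y|Z) = 0.6365
H(X,Y,Z) = 1.6064 → H(X,Y|Z) = 1.0441

I(X;Y|Z) = 0.4208 + 0.6365 - 1.0441 = 0.0132 nats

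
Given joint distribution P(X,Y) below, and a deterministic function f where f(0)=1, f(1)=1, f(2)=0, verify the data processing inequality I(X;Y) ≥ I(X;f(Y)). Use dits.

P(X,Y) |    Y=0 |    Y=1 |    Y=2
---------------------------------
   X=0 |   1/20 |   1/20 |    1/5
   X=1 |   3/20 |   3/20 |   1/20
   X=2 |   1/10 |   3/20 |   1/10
I(X;Y) = 0.0463, I(X;f(Y)) = 0.0450, inequality holds: 0.0463 ≥ 0.0450

Data Processing Inequality: For any Markov chain X → Y → Z, we have I(X;Y) ≥ I(X;Z).

Here Z = f(Y) is a deterministic function of Y, forming X → Y → Z.

Original I(X;Y) = 0.0463 dits

After applying f:
P(X,Z) where Z=f(Y):
- P(X,Z=0) = P(X,Y=2)
- P(X,Z=1) = P(X,Y=0) + P(X,Y=1)

I(X;Z) = I(X;f(Y)) = 0.0450 dits

Verification: 0.0463 ≥ 0.0450 ✓

Information cannot be created by processing; the function f can only lose information about X.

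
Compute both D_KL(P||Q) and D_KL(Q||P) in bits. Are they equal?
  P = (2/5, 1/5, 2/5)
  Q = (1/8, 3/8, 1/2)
D_KL(P||Q) = 0.3611, D_KL(Q||P) = 0.2913

KL divergence is not symmetric: D_KL(P||Q) ≠ D_KL(Q||P) in general.

D_KL(P||Q) = 0.3611 bits
D_KL(Q||P) = 0.2913 bits

No, they are not equal!

This asymmetry is why KL divergence is not a true distance metric.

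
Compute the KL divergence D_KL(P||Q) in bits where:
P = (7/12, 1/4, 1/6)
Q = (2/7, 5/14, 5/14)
0.2888 bits

KL divergence: D_KL(P||Q) = Σ p(x) log(p(x)/q(x))

Computing term by term:
  x=0: 7/12 × log_2[(7/12)/(2/7)] = 7/12 × 1.0297 = 0.6007
  x=1: 1/4 × log_2[(1/4)/(5/14)] = 1/4 × -0.5146 = -0.1286
  x=2: 1/6 × log_2[(1/6)/(5/14)] = 1/6 × -1.0995 = -0.1833

D_KL(P||Q) = 0.2888 bits

Note: KL divergence is always non-negative and equals 0 iff P = Q.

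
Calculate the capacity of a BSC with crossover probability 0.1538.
0.3807 bits

For a binary symmetric channel (BSC) with error probability p:
Capacity C = 1 - H(p) bits per symbol

where H(p) = -p log₂(p) - (1-p) log₂(1-p) is the binary entropy function.

H(0.1538) = 0.6193 bits
C = 1 - 0.6193 = 0.3807 bits per symbol

This means we can reliably transmit up to 0.3807 bits of information per channel use.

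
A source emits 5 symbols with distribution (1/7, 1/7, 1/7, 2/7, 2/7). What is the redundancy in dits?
0.0259 dits

Redundancy measures how far a source is from maximum entropy:
R = H_max - H(X)

Maximum entropy for 5 symbols: H_max = log_10(5) = 0.6990 dits
Actual entropy: H(X) = 0.6731 dits
Redundancy: R = 0.6990 - 0.6731 = 0.0259 dits

This redundancy represents potential for compression: the source could be compressed by 0.0259 dits per symbol.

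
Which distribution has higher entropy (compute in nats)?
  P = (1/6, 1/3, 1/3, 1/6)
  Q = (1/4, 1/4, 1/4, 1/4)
Q

Computing entropies in nats:
H(P) = 1.3297
H(Q) = 1.3863

Distribution Q has higher entropy.

Intuition: The distribution closer to uniform (more spread out) has higher entropy.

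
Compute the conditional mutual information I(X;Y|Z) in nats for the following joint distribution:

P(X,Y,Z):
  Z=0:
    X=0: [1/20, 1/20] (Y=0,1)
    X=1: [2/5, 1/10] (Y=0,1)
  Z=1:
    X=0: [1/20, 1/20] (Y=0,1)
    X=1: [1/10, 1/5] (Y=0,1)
0.0222 nats

Conditional mutual information: I(X;Y|Z) = H(X|Z) + H(Y|Z) - H(X,Y|Z)

H(Z) = 0.6730
H(X,Z) = 1.1683 → H(X|Z) = 0.4953
H(Y,Z) = 1.2750 → H(Y|Z) = 0.6020
H(X,Y,Z) = 1.7481 → H(X,Y|Z) = 1.0751

I(X;Y|Z) = 0.4953 + 0.6020 - 1.0751 = 0.0222 nats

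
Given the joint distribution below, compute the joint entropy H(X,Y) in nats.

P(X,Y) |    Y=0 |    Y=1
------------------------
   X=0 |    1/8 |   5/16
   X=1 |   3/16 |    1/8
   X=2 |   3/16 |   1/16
1.6844 nats

Joint entropy is H(X,Y) = -Σ_{x,y} p(x,y) log p(x,y).

Summing over all non-zero entries:
H(X,Y) = -[1/8·log_e(1/8) + 5/16·log_e(5/16) + 3/16·log_e(3/16) + 1/8·log_e(1/8) + 3/16·log_e(3/16) + 1/16·log_e(1/16)]
H(X,Y) = 1.6844 nats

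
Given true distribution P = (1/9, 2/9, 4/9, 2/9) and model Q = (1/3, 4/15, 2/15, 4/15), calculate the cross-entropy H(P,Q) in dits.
0.6971 dits

Cross-entropy: H(P,Q) = -Σ p(x) log q(x)

Alternatively: H(P,Q) = H(P) + D_KL(P||Q)
H(P) = 0.5529 dits
D_KL(P||Q) = 0.1442 dits

H(P,Q) = 0.5529 + 0.1442 = 0.6971 dits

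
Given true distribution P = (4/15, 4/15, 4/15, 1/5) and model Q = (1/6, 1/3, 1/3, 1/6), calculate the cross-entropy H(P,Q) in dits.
0.6176 dits

Cross-entropy: H(P,Q) = -Σ p(x) log q(x)

Alternatively: H(P,Q) = H(P) + D_KL(P||Q)
H(P) = 0.5990 dits
D_KL(P||Q) = 0.0186 dits

H(P,Q) = 0.5990 + 0.0186 = 0.6176 dits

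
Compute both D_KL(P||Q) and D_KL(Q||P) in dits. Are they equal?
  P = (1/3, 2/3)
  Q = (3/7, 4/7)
D_KL(P||Q) = 0.0082, D_KL(Q||P) = 0.0085

KL divergence is not symmetric: D_KL(P||Q) ≠ D_KL(Q||P) in general.

D_KL(P||Q) = 0.0082 dits
D_KL(Q||P) = 0.0085 dits

No, they are not equal!

This asymmetry is why KL divergence is not a true distance metric.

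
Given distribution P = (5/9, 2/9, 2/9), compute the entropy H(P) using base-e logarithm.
0.9950 nats

Shannon entropy is H(X) = -Σ p(x) log p(x).

For P = (5/9, 2/9, 2/9):
H = -5/9 × log_e(5/9) -2/9 × log_e(2/9) -2/9 × log_e(2/9)
H = 0.9950 nats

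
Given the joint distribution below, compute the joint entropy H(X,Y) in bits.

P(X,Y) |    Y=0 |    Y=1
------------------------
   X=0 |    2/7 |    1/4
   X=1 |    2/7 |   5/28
1.9766 bits

Joint entropy is H(X,Y) = -Σ_{x,y} p(x,y) log p(x,y).

Summing over all non-zero entries:
H(X,Y) = -[2/7·log_2(2/7) + 1/4·log_2(1/4) + 2/7·log_2(2/7) + 5/28·log_2(5/28)]
H(X,Y) = 1.9766 bits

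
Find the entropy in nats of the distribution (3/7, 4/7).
0.6829 nats

Shannon entropy is H(X) = -Σ p(x) log p(x).

For P = (3/7, 4/7):
H = -3/7 × log_e(3/7) -4/7 × log_e(4/7)
H = 0.6829 nats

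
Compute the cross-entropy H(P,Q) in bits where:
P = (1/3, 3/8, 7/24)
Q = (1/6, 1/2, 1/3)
1.6989 bits

Cross-entropy: H(P,Q) = -Σ p(x) log q(x)

Alternatively: H(P,Q) = H(P) + D_KL(P||Q)
H(P) = 1.5774 bits
D_KL(P||Q) = 0.1215 bits

H(P,Q) = 1.5774 + 0.1215 = 1.6989 bits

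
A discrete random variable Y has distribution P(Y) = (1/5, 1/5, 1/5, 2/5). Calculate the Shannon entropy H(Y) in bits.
1.9219 bits

Shannon entropy is H(X) = -Σ p(x) log p(x).

For P = (1/5, 1/5, 1/5, 2/5):
H = -1/5 × log_2(1/5) -1/5 × log_2(1/5) -1/5 × log_2(1/5) -2/5 × log_2(2/5)
H = 1.9219 bits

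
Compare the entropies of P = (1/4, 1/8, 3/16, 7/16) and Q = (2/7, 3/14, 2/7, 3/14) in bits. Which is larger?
Q

Computing entropies in bits:
H(P) = 1.8496
H(Q) = 1.9852

Distribution Q has higher entropy.

Intuition: The distribution closer to uniform (more spread out) has higher entropy.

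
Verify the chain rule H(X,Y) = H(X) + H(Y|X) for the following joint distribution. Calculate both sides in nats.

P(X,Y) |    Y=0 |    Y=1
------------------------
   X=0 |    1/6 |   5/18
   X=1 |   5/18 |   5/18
H(X,Y) = 1.3661, H(X) = 0.6870, H(Y|X) = 0.6791 (all in nats)

Chain rule: H(X,Y) = H(X) + H(Y|X)

Left side — joint entropy directly:
H(X,Y) = -Σ p(x,y) log p(x,y) = 1.3661 nats

Right side — compute H(Y|X) from the conditional distributions:
P(X) = (4/9, 5/9), so H(X) = 0.6870 nats
H(Y|X) = Σ_x P(X=x) · H(Y|X=x):
  P(Y|X=0) = (3/8, 5/8), H(Y|X=0) = 0.6616, weight P(X=0) = 4/9
  P(Y|X=1) = (1/2, 1/2), H(Y|X=1) = 0.6931, weight P(X=1) = 5/9
H(Y|X) = 0.6791 nats

H(X) + H(Y|X) = 0.6870 + 0.6791 = 1.3661 nats

Both sides equal 1.3661 nats. ✓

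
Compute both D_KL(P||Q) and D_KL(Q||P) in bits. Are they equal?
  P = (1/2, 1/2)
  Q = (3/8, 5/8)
D_KL(P||Q) = 0.0466, D_KL(Q||P) = 0.0456

KL divergence is not symmetric: D_KL(P||Q) ≠ D_KL(Q||P) in general.

D_KL(P||Q) = 0.0466 bits
D_KL(Q||P) = 0.0456 bits

No, they are not equal!

This asymmetry is why KL divergence is not a true distance metric.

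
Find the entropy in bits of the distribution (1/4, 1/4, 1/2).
1.5000 bits

Shannon entropy is H(X) = -Σ p(x) log p(x).

For P = (1/4, 1/4, 1/2):
H = -1/4 × log_2(1/4) -1/4 × log_2(1/4) -1/2 × log_2(1/2)
H = 1.5000 bits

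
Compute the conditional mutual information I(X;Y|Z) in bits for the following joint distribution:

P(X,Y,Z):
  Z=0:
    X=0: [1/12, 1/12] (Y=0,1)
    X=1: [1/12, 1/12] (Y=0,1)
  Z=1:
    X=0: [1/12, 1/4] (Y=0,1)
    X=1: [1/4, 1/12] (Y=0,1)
0.1258 bits

Conditional mutual information: I(X;Y|Z) = H(X|Z) + H(Y|Z) - H(X,Y|Z)

H(Z) = 0.9183
H(X,Z) = 1.9183 → H(X|Z) = 1.0000
H(Y,Z) = 1.9183 → H(Y|Z) = 1.0000
H(X,Y,Z) = 2.7925 → H(X,Y|Z) = 1.8742

I(X;Y|Z) = 1.0000 + 1.0000 - 1.8742 = 0.1258 bits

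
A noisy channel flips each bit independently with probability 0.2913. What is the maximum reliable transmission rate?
0.1296 bits

For a binary symmetric channel (BSC) with error probability p:
Capacity C = 1 - H(p) bits per symbol

where H(p) = -p log₂(p) - (1-p) log₂(1-p) is the binary entropy function.

H(0.2913) = 0.8704 bits
C = 1 - 0.8704 = 0.1296 bits per symbol

This means we can reliably transmit up to 0.1296 bits of information per channel use.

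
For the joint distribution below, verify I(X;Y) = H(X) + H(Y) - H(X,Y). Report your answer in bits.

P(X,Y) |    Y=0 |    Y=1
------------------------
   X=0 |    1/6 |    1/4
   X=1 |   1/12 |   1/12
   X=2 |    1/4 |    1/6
I(X;Y) = 0.0242 bits

Mutual information has multiple equivalent forms:
- I(X;Y) = H(X) - H(X|Y)
- I(X;Y) = H(Y) - H(Y|X)
- I(X;Y) = H(X) + H(Y) - H(X,Y)

Computing all quantities:
H(X) = 1.4834, H(Y) = 1.0000, H(X,Y) = 2.4591
H(X|Y) = 1.4591, H(Y|X) = 0.9758

Verification:
H(X) - H(X|Y) = 1.4834 - 1.4591 = 0.0242
H(Y) - H(Y|X) = 1.0000 - 0.9758 = 0.0242
H(X) + H(Y) - H(X,Y) = 1.4834 + 1.0000 - 2.4591 = 0.0242

All forms give I(X;Y) = 0.0242 bits. ✓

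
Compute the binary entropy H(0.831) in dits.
0.1973 dits

The binary entropy function is:
H(p) = -p log(p) - (1-p) log(1-p)

H(0.831) = -0.831 × log_10(0.831) - 0.169 × log_10(0.169)
H(0.831) = 0.1973 dits

Note: Binary entropy is maximized at p=0.5 (H=1 bit) and minimized at p=0 or p=1 (H=0).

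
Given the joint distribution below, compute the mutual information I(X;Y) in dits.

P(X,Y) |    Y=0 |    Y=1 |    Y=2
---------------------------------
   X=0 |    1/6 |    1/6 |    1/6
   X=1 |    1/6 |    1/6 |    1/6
0.0000 dits

Mutual information: I(X;Y) = H(X) + H(Y) - H(X,Y)

Marginals:
P(X) = (1/2, 1/2), H(X) = 0.3010 dits
P(Y) = (1/3, 1/3, 1/3), H(Y) = 0.4771 dits

Joint entropy: H(X,Y) = 0.7782 dits

I(X;Y) = 0.3010 + 0.4771 - 0.7782 = 0.0000 dits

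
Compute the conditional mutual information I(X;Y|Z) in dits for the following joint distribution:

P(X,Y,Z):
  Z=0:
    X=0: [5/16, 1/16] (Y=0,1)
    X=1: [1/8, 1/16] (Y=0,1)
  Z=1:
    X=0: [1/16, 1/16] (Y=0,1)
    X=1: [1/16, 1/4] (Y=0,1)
0.0123 dits

Conditional mutual information: I(X;Y|Z) = H(X|Z) + H(Y|Z) - H(X,Y|Z)

H(Z) = 0.2976
H(X,Z) = 0.5668 → H(X|Z) = 0.2692
H(Y,Z) = 0.5407 → H(Y|Z) = 0.2431
H(X,Y,Z) = 0.7975 → H(X,Y|Z) = 0.4999

I(X;Y|Z) = 0.2692 + 0.2431 - 0.4999 = 0.0123 dits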